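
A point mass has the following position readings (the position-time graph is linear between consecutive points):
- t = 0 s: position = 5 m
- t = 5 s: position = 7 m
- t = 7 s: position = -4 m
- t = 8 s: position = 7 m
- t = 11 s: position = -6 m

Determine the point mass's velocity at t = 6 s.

Velocity is the slope of the x-t graph on 5–7 s: (-4 − 7)/(7 − 5) = -5.5 m/s.

-5.5 m/s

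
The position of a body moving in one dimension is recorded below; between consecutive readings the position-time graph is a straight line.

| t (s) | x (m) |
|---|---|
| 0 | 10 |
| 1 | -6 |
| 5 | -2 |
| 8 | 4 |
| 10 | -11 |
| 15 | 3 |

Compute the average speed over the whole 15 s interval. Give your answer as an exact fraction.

11/3 m/s

Average speed = (total path length)/(elapsed time); on a piecewise-linear x-t graph the path length is Σ|Δx|.
0–1 s: |Δx| = |-6 − 10| = 16 m
1–5 s: |Δx| = |-2 − -6| = 4 m
5–8 s: |Δx| = |4 − -2| = 6 m
8–10 s: |Δx| = |-11 − 4| = 15 m
10–15 s: |Δx| = |3 − -11| = 14 m
Total path = 55 m; average speed = 55/15 = 11/3 m/s.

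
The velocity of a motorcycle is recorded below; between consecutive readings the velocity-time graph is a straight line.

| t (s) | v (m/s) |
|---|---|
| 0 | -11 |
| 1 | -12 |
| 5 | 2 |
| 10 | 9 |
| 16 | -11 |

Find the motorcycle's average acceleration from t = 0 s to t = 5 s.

Average acceleration = Δv/Δt = (2 − -11)/(5 − 0) = 2.6 m/s².

2.6 m/s²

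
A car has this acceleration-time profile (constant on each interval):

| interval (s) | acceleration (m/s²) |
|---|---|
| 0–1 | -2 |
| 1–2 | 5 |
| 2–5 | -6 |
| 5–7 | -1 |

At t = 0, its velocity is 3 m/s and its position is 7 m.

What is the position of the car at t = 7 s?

On each constant-a segment, Δv = aΔt and Δx = v₀Δt + ½aΔt²; chain segment to segment.
0–1 s: v starts 3 m/s; Δx = 3·1 + ½·-2·1² = 2 m; v ends 1 m/s.
1–2 s: v starts 1 m/s; Δx = 1·1 + ½·5·1² = 3.5 m; v ends 6 m/s.
2–5 s: v starts 6 m/s; Δx = 6·3 + ½·-6·3² = -9 m; v ends -12 m/s.
5–7 s: v starts -12 m/s; Δx = -12·2 + ½·-1·2² = -26 m; v ends -14 m/s.
x(7) = 7 + Σ Δx = -22.5 m.

-22.5 m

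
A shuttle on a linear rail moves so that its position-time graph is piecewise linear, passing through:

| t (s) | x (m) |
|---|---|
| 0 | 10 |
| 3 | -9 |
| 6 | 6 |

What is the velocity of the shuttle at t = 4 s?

5 m/s

Velocity is the slope of the x-t graph on 3–6 s: (6 − -9)/(6 − 3) = 5 m/s.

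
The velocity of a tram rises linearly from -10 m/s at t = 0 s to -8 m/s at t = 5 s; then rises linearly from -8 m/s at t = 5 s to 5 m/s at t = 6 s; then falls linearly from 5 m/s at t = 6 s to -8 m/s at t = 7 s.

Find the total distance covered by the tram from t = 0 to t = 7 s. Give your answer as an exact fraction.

674/13 m

Total distance travelled is ∫|v| dt — sum the magnitudes of each area piece.
0–5 s: |½(-10 + -8)(5)| = 45 m
5–6 s: v = 0 at t = 73/13 s; triangle areas 32/13 + 25/26 = 89/26 m
6–7 s: v = 0 at t = 83/13 s; triangle areas 25/26 + 32/13 = 89/26 m
Total distance = 674/13 m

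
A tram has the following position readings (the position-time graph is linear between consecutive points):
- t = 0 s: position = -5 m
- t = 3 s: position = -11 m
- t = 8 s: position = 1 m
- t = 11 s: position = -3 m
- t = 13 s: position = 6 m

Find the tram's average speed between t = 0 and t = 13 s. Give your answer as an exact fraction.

31/13 m/s

Average speed = (total path length)/(elapsed time); on a piecewise-linear x-t graph the path length is Σ|Δx|.
0–3 s: |Δx| = |-11 − -5| = 6 m
3–8 s: |Δx| = |1 − -11| = 12 m
8–11 s: |Δx| = |-3 − 1| = 4 m
11–13 s: |Δx| = |6 − -3| = 9 m
Total path = 31 m; average speed = 31/13 = 31/13 m/s.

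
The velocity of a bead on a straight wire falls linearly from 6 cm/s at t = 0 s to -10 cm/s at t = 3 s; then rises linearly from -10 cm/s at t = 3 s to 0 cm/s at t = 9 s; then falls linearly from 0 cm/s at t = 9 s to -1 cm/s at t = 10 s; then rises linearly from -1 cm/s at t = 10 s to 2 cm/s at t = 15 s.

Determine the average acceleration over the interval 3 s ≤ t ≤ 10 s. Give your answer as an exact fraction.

9/7 cm/s²

Average acceleration = Δv/Δt = (-1 − -10)/(10 − 3) = 9/7 cm/s².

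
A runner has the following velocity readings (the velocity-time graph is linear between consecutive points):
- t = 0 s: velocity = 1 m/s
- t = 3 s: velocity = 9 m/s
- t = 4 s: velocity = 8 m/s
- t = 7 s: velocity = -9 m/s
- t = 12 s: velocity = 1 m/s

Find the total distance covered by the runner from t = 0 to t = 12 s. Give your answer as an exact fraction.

Distance (not displacement) is the total path length: add the absolute areas under v-t.
0–3 s: |½(1 + 9)(3)| = 15 m
3–4 s: |½(9 + 8)(1)| = 8.5 m
4–7 s: v = 0 at t = 92/17 s; triangle areas 96/17 + 243/34 = 435/34 m
7–12 s: v = 0 at t = 11.5 s; triangle areas 20.25 + 0.25 = 20.5 m
Total distance = 1931/34 m

1931/34 m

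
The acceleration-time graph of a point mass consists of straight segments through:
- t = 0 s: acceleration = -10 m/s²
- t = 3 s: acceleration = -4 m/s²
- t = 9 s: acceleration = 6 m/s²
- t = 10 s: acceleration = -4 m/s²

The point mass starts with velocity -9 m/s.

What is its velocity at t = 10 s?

Δv equals the area under the a-t graph; then v = v₀ + Δv.
0–3 s: ½(-10 + -4)(3) = -21 m/s
3–9 s: ½(-4 + 6)(6) = 6 m/s
9–10 s: ½(6 + -4)(1) = 1 m/s
Δv = -14 m/s, so v(10) = -9 + (-14) = -23 m/s.

-23 m/s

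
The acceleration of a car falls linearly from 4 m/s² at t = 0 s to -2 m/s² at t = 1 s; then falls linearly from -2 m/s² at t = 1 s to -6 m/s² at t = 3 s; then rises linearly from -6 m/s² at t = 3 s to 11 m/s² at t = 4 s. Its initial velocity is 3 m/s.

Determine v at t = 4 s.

Δv equals the area under the a-t graph; then v = v₀ + Δv.
0–1 s: ½(4 + -2)(1) = 1 m/s
1–3 s: ½(-2 + -6)(2) = -8 m/s
3–4 s: ½(-6 + 11)(1) = 2.5 m/s
Δv = -4.5 m/s, so v(4) = 3 + (-4.5) = -1.5 m/s.

-1.5 m/s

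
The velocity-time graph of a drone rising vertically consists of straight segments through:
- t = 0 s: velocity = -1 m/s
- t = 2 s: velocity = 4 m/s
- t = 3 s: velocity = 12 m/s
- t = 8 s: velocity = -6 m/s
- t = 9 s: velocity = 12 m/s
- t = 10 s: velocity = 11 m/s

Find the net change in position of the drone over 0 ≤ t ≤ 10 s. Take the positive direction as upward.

40.5 m

Net displacement equals the area under the velocity-time graph (areas below the axis count negative).
0–2 s: ½(-1 + 4)(2) = 3 m
2–3 s: ½(4 + 12)(1) = 8 m
3–8 s: ½(12 + -6)(5) = 15 m
8–9 s: ½(-6 + 12)(1) = 3 m
9–10 s: ½(12 + 11)(1) = 11.5 m
Net displacement = 40.5 m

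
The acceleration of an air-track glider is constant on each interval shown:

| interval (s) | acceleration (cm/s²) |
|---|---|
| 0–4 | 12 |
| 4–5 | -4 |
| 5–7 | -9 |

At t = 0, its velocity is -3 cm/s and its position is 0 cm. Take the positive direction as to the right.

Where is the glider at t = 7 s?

191 cm

On each constant-a segment, Δv = aΔt and Δx = v₀Δt + ½aΔt²; chain segment to segment.
0–4 s: v starts -3 cm/s; Δx = -3·4 + ½·12·4² = 84 cm; v ends 45 cm/s.
4–5 s: v starts 45 cm/s; Δx = 45·1 + ½·-4·1² = 43 cm; v ends 41 cm/s.
5–7 s: v starts 41 cm/s; Δx = 41·2 + ½·-9·2² = 64 cm; v ends 23 cm/s.
x(7) = 0 + Σ Δx = 191 cm.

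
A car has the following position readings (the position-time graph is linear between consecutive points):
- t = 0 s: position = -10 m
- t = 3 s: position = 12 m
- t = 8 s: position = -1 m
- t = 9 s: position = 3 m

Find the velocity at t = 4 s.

-2.6 m/s

Velocity is the slope of the x-t graph on 3–8 s: (-1 − 12)/(8 − 3) = -2.6 m/s.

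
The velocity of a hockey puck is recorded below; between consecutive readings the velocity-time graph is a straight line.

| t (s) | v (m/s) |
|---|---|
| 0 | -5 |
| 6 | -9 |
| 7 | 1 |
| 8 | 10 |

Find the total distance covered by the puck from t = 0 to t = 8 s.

51.6 m

Total distance travelled is ∫|v| dt — sum the magnitudes of each area piece.
0–6 s: |½(-5 + -9)(6)| = 42 m
6–7 s: v = 0 at t = 6.9 s; triangle areas 4.05 + 0.05 = 4.1 m
7–8 s: |½(1 + 10)(1)| = 5.5 m
Total distance = 51.6 m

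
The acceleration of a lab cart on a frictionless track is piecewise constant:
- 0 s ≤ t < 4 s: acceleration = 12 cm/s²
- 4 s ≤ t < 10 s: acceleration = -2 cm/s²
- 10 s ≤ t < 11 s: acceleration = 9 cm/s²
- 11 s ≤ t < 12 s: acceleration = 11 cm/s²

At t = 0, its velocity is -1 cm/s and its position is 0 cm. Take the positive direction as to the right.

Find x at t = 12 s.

427 cm

On each constant-a segment, Δv = aΔt and Δx = v₀Δt + ½aΔt²; chain segment to segment.
0–4 s: v starts -1 cm/s; Δx = -1·4 + ½·12·4² = 92 cm; v ends 47 cm/s.
4–10 s: v starts 47 cm/s; Δx = 47·6 + ½·-2·6² = 246 cm; v ends 35 cm/s.
10–11 s: v starts 35 cm/s; Δx = 35·1 + ½·9·1² = 39.5 cm; v ends 44 cm/s.
11–12 s: v starts 44 cm/s; Δx = 44·1 + ½·11·1² = 49.5 cm; v ends 55 cm/s.
x(12) = 0 + Σ Δx = 427 cm.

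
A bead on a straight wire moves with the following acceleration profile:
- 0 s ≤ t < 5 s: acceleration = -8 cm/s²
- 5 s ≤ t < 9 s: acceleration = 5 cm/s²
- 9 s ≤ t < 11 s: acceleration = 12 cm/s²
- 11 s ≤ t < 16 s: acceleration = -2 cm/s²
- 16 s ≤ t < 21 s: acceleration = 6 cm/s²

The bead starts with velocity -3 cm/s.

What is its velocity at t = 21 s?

21 cm/s

Δv equals the area under the a-t graph; then v = v₀ + Δv.
0–5 s: -8 × 5 = -40 cm/s
5–9 s: 5 × 4 = 20 cm/s
9–11 s: 12 × 2 = 24 cm/s
11–16 s: -2 × 5 = -10 cm/s
16–21 s: 6 × 5 = 30 cm/s
Δv = 24 cm/s, so v(21) = -3 + (24) = 21 cm/s.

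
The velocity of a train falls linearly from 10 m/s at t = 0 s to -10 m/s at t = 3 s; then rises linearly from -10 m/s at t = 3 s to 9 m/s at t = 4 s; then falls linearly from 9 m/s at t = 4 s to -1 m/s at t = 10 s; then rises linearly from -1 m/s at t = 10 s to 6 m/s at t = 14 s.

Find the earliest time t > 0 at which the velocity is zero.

v changes sign on 0–3 s (from 10 to -10); the graph is linear there, so v = 0 at t = 0 + (-10)·(3 − 0)/(-10 − 10) = 1.5 s.

t = 1.5 s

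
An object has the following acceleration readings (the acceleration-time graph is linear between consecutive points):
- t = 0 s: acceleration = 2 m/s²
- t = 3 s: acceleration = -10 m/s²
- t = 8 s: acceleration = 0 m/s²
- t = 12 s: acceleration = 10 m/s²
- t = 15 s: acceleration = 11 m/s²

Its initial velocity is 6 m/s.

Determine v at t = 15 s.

Δv equals the area under the a-t graph; then v = v₀ + Δv.
0–3 s: ½(2 + -10)(3) = -12 m/s
3–8 s: ½(-10 + 0)(5) = -25 m/s
8–12 s: ½(0 + 10)(4) = 20 m/s
12–15 s: ½(10 + 11)(3) = 31.5 m/s
Δv = 14.5 m/s, so v(15) = 6 + (14.5) = 20.5 m/s.

20.5 m/s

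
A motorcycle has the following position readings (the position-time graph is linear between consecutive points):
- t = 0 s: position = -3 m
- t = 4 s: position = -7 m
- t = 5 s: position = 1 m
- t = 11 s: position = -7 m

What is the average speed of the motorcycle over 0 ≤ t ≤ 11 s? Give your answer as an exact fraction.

Average speed = (total path length)/(elapsed time); on a piecewise-linear x-t graph the path length is Σ|Δx|.
0–4 s: |Δx| = |-7 − -3| = 4 m
4–5 s: |Δx| = |1 − -7| = 8 m
5–11 s: |Δx| = |-7 − 1| = 8 m
Total path = 20 m; average speed = 20/11 = 20/11 m/s.

20/11 m/s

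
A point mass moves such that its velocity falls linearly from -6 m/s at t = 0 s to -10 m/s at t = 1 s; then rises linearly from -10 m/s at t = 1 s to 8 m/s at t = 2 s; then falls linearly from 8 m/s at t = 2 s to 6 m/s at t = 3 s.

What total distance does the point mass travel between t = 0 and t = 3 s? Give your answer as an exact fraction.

Total distance travelled is ∫|v| dt — sum the magnitudes of each area piece.
0–1 s: |½(-6 + -10)(1)| = 8 m
1–2 s: v = 0 at t = 14/9 s; triangle areas 25/9 + 16/9 = 41/9 m
2–3 s: |½(8 + 6)(1)| = 7 m
Total distance = 176/9 m

176/9 m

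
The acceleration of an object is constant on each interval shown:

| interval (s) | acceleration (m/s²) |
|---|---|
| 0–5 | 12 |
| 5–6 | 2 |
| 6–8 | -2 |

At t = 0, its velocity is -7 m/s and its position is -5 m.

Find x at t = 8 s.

270 m

On each constant-a segment, Δv = aΔt and Δx = v₀Δt + ½aΔt²; chain segment to segment.
0–5 s: v starts -7 m/s; Δx = -7·5 + ½·12·5² = 115 m; v ends 53 m/s.
5–6 s: v starts 53 m/s; Δx = 53·1 + ½·2·1² = 54 m; v ends 55 m/s.
6–8 s: v starts 55 m/s; Δx = 55·2 + ½·-2·2² = 106 m; v ends 51 m/s.
x(8) = -5 + Σ Δx = 270 m.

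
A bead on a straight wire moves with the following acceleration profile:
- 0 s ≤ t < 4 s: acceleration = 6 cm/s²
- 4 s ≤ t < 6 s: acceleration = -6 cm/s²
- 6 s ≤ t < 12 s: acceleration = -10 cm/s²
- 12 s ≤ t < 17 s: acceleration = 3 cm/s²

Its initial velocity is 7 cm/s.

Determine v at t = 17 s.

Δv equals the area under the a-t graph; then v = v₀ + Δv.
0–4 s: 6 × 4 = 24 cm/s
4–6 s: -6 × 2 = -12 cm/s
6–12 s: -10 × 6 = -60 cm/s
12–17 s: 3 × 5 = 15 cm/s
Δv = -33 cm/s, so v(17) = 7 + (-33) = -26 cm/s.

-26 cm/s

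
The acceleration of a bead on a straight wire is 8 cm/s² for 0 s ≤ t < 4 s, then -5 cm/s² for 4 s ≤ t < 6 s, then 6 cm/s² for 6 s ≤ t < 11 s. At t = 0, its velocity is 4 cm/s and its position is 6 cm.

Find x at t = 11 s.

353 cm

On each constant-a segment, Δv = aΔt and Δx = v₀Δt + ½aΔt²; chain segment to segment.
0–4 s: v starts 4 cm/s; Δx = 4·4 + ½·8·4² = 80 cm; v ends 36 cm/s.
4–6 s: v starts 36 cm/s; Δx = 36·2 + ½·-5·2² = 62 cm; v ends 26 cm/s.
6–11 s: v starts 26 cm/s; Δx = 26·5 + ½·6·5² = 205 cm; v ends 56 cm/s.
x(11) = 6 + Σ Δx = 353 cm.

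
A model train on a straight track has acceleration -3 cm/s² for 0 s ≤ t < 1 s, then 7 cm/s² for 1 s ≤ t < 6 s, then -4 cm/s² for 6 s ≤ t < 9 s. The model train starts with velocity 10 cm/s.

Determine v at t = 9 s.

Δv equals the area under the a-t graph; then v = v₀ + Δv.
0–1 s: -3 × 1 = -3 cm/s
1–6 s: 7 × 5 = 35 cm/s
6–9 s: -4 × 3 = -12 cm/s
Δv = 20 cm/s, so v(9) = 10 + (20) = 30 cm/s.

30 cm/s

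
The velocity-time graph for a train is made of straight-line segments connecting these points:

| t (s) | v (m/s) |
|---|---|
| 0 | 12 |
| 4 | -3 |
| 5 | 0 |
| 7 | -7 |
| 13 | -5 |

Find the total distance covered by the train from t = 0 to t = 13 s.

64.9 m

Total distance travelled is ∫|v| dt — sum the magnitudes of each area piece.
0–4 s: v = 0 at t = 3.2 s; triangle areas 19.2 + 1.2 = 20.4 m
4–5 s: |½(-3 + 0)(1)| = 1.5 m
5–7 s: |½(0 + -7)(2)| = 7 m
7–13 s: |½(-7 + -5)(6)| = 36 m
Total distance = 64.9 m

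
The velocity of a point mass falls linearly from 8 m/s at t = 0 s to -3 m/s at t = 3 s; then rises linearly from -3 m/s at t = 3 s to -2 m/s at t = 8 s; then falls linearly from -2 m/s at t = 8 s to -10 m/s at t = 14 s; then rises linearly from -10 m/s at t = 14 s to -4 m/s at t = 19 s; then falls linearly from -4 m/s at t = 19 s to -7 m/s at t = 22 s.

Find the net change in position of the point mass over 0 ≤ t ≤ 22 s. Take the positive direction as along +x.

-92.5 m

Displacement is the signed area under the v-t curve.
0–3 s: ½(8 + -3)(3) = 7.5 m
3–8 s: ½(-3 + -2)(5) = -12.5 m
8–14 s: ½(-2 + -10)(6) = -36 m
14–19 s: ½(-10 + -4)(5) = -35 m
19–22 s: ½(-4 + -7)(3) = -16.5 m
Net displacement = -92.5 m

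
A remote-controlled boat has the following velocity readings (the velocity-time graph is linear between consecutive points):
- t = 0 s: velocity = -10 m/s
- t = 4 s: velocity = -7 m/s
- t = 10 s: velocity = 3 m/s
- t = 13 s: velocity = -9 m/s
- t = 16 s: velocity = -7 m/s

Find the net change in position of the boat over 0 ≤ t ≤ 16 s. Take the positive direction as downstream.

-79 m

Net displacement equals the area under the velocity-time graph (areas below the axis count negative).
0–4 s: ½(-10 + -7)(4) = -34 m
4–10 s: ½(-7 + 3)(6) = -12 m
10–13 s: ½(3 + -9)(3) = -9 m
13–16 s: ½(-9 + -7)(3) = -24 m
Net displacement = -79 m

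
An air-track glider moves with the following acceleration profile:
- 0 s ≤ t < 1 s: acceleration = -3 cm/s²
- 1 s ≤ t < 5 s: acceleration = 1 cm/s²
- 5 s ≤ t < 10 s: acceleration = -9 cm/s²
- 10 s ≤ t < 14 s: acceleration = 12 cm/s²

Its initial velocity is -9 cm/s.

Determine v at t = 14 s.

-5 cm/s

Δv equals the area under the a-t graph; then v = v₀ + Δv.
0–1 s: -3 × 1 = -3 cm/s
1–5 s: 1 × 4 = 4 cm/s
5–10 s: -9 × 5 = -45 cm/s
10–14 s: 12 × 4 = 48 cm/s
Δv = 4 cm/s, so v(14) = -9 + (4) = -5 cm/s.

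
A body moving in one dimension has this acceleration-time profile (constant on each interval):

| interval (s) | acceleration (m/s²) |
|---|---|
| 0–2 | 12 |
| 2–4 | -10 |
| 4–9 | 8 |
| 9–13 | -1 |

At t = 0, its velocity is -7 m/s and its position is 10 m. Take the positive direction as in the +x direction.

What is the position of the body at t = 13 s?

On each constant-a segment, Δv = aΔt and Δx = v₀Δt + ½aΔt²; chain segment to segment.
0–2 s: v starts -7 m/s; Δx = -7·2 + ½·12·2² = 10 m; v ends 17 m/s.
2–4 s: v starts 17 m/s; Δx = 17·2 + ½·-10·2² = 14 m; v ends -3 m/s.
4–9 s: v starts -3 m/s; Δx = -3·5 + ½·8·5² = 85 m; v ends 37 m/s.
9–13 s: v starts 37 m/s; Δx = 37·4 + ½·-1·4² = 140 m; v ends 33 m/s.
x(13) = 10 + Σ Δx = 259 m.

259 m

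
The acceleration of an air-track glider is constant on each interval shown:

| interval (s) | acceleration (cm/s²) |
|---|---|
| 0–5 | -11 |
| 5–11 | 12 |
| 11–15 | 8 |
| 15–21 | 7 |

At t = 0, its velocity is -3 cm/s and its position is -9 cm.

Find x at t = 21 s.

On each constant-a segment, Δv = aΔt and Δx = v₀Δt + ½aΔt²; chain segment to segment.
0–5 s: v starts -3 cm/s; Δx = -3·5 + ½·-11·5² = -152.5 cm; v ends -58 cm/s.
5–11 s: v starts -58 cm/s; Δx = -58·6 + ½·12·6² = -132 cm; v ends 14 cm/s.
11–15 s: v starts 14 cm/s; Δx = 14·4 + ½·8·4² = 120 cm; v ends 46 cm/s.
15–21 s: v starts 46 cm/s; Δx = 46·6 + ½·7·6² = 402 cm; v ends 88 cm/s.
x(21) = -9 + Σ Δx = 228.5 cm.

228.5 cm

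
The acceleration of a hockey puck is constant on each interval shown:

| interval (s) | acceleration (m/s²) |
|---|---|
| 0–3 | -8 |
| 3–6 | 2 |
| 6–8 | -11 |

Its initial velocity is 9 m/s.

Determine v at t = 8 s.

-31 m/s

Δv equals the area under the a-t graph; then v = v₀ + Δv.
0–3 s: -8 × 3 = -24 m/s
3–6 s: 2 × 3 = 6 m/s
6–8 s: -11 × 2 = -22 m/s
Δv = -40 m/s, so v(8) = 9 + (-40) = -31 m/s.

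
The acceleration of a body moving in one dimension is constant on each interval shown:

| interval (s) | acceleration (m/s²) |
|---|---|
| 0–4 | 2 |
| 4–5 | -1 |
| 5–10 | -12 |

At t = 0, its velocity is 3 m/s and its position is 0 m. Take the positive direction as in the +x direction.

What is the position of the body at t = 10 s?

-61.5 m

On each constant-a segment, Δv = aΔt and Δx = v₀Δt + ½aΔt²; chain segment to segment.
0–4 s: v starts 3 m/s; Δx = 3·4 + ½·2·4² = 28 m; v ends 11 m/s.
4–5 s: v starts 11 m/s; Δx = 11·1 + ½·-1·1² = 10.5 m; v ends 10 m/s.
5–10 s: v starts 10 m/s; Δx = 10·5 + ½·-12·5² = -100 m; v ends -50 m/s.
x(10) = 0 + Σ Δx = -61.5 m.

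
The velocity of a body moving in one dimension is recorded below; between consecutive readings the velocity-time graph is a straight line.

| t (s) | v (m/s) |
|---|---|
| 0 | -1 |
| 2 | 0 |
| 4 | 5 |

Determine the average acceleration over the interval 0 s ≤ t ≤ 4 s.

Average acceleration = Δv/Δt = (5 − -1)/(4 − 0) = 1.5 m/s².

1.5 m/s²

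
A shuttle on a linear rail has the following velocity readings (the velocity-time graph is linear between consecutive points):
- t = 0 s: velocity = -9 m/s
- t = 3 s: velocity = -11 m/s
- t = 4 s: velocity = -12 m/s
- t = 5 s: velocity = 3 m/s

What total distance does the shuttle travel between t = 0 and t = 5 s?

46.6 m

Total distance travelled is ∫|v| dt — sum the magnitudes of each area piece.
0–3 s: |½(-9 + -11)(3)| = 30 m
3–4 s: |½(-11 + -12)(1)| = 11.5 m
4–5 s: v = 0 at t = 4.8 s; triangle areas 4.8 + 0.3 = 5.1 m
Total distance = 46.6 m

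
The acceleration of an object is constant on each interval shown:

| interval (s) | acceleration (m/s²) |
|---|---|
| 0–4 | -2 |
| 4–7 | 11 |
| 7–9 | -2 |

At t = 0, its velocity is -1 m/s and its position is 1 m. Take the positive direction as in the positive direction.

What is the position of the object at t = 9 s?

47.5 m

On each constant-a segment, Δv = aΔt and Δx = v₀Δt + ½aΔt²; chain segment to segment.
0–4 s: v starts -1 m/s; Δx = -1·4 + ½·-2·4² = -20 m; v ends -9 m/s.
4–7 s: v starts -9 m/s; Δx = -9·3 + ½·11·3² = 22.5 m; v ends 24 m/s.
7–9 s: v starts 24 m/s; Δx = 24·2 + ½·-2·2² = 44 m; v ends 20 m/s.
x(9) = 1 + Σ Δx = 47.5 m.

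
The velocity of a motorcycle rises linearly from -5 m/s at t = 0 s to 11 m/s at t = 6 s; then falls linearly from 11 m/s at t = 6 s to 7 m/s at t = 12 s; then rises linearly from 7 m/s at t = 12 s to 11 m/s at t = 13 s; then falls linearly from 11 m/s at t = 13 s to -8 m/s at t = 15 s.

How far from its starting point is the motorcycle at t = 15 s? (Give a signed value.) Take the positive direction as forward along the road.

Net displacement equals the area under the velocity-time graph (areas below the axis count negative).
0–6 s: ½(-5 + 11)(6) = 18 m
6–12 s: ½(11 + 7)(6) = 54 m
12–13 s: ½(7 + 11)(1) = 9 m
13–15 s: ½(11 + -8)(2) = 3 m
Net displacement = 84 m

84 m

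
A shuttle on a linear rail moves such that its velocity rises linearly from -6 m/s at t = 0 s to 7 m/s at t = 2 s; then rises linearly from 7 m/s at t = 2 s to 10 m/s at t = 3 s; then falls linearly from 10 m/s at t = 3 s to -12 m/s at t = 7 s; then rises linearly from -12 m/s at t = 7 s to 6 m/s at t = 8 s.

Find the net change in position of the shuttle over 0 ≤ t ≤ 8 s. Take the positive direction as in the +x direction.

Net displacement equals the area under the velocity-time graph (areas below the axis count negative).
0–2 s: ½(-6 + 7)(2) = 1 m
2–3 s: ½(7 + 10)(1) = 8.5 m
3–7 s: ½(10 + -12)(4) = -4 m
7–8 s: ½(-12 + 6)(1) = -3 m
Net displacement = 2.5 m

2.5 m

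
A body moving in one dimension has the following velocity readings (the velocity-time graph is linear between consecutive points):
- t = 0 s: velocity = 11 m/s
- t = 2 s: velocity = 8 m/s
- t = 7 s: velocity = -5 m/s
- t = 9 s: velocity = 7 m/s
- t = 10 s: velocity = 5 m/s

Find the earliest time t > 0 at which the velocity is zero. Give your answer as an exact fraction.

t = 66/13 s

v changes sign on 2–7 s (from 8 to -5); the graph is linear there, so v = 0 at t = 2 + (-8)·(7 − 2)/(-5 − 8) = 66/13 s.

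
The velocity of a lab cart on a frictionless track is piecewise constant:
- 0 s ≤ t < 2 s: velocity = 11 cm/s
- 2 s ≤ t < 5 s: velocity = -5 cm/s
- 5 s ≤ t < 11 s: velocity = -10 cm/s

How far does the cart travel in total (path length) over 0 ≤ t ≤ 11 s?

97 cm

Total distance travelled is ∫|v| dt — sum the magnitudes of each area piece.
0–2 s: |11| × 2 = 22 cm
2–5 s: |-5| × 3 = 15 cm
5–11 s: |-10| × 6 = 60 cm
Total distance = 97 cm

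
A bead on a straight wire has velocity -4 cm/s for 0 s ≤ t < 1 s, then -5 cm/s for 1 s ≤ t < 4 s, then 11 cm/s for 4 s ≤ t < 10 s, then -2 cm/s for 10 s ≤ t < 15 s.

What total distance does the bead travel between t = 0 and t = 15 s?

Distance (not displacement) is the total path length: add the absolute areas under v-t.
0–1 s: |-4| × 1 = 4 cm
1–4 s: |-5| × 3 = 15 cm
4–10 s: |11| × 6 = 66 cm
10–15 s: |-2| × 5 = 10 cm
Total distance = 95 cm

95 cm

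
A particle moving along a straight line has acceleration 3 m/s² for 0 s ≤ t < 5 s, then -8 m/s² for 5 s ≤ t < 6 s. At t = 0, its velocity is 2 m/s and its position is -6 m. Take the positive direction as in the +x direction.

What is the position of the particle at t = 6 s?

On each constant-a segment, Δv = aΔt and Δx = v₀Δt + ½aΔt²; chain segment to segment.
0–5 s: v starts 2 m/s; Δx = 2·5 + ½·3·5² = 47.5 m; v ends 17 m/s.
5–6 s: v starts 17 m/s; Δx = 17·1 + ½·-8·1² = 13 m; v ends 9 m/s.
x(6) = -6 + Σ Δx = 54.5 m.

54.5 m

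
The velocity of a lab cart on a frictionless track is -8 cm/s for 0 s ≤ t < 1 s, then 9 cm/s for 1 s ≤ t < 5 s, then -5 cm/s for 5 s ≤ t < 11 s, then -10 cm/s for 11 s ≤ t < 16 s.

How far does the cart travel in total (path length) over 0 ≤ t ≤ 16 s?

124 cm

Distance (not displacement) is the total path length: add the absolute areas under v-t.
0–1 s: |-8| × 1 = 8 cm
1–5 s: |9| × 4 = 36 cm
5–11 s: |-5| × 6 = 30 cm
11–16 s: |-10| × 5 = 50 cm
Total distance = 124 cm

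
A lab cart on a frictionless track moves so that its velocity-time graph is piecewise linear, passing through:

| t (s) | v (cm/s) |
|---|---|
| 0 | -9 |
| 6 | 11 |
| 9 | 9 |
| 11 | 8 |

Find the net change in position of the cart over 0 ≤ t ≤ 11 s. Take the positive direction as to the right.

53 cm

Net displacement equals the area under the velocity-time graph (areas below the axis count negative).
0–6 s: ½(-9 + 11)(6) = 6 cm
6–9 s: ½(11 + 9)(3) = 30 cm
9–11 s: ½(9 + 8)(2) = 17 cm
Net displacement = 53 cm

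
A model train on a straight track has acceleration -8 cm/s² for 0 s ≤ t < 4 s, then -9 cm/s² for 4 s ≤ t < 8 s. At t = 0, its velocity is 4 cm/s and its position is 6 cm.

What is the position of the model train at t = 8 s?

-226 cm

On each constant-a segment, Δv = aΔt and Δx = v₀Δt + ½aΔt²; chain segment to segment.
0–4 s: v starts 4 cm/s; Δx = 4·4 + ½·-8·4² = -48 cm; v ends -28 cm/s.
4–8 s: v starts -28 cm/s; Δx = -28·4 + ½·-9·4² = -184 cm; v ends -64 cm/s.
x(8) = 6 + Σ Δx = -226 cm.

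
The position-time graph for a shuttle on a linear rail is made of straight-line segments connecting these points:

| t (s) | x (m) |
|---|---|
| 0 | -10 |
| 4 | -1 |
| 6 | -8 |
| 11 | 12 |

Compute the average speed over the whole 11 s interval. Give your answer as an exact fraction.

36/11 m/s

Average speed = (total path length)/(elapsed time); on a piecewise-linear x-t graph the path length is Σ|Δx|.
0–4 s: |Δx| = |-1 − -10| = 9 m
4–6 s: |Δx| = |-8 − -1| = 7 m
6–11 s: |Δx| = |12 − -8| = 20 m
Total path = 36 m; average speed = 36/11 = 36/11 m/s.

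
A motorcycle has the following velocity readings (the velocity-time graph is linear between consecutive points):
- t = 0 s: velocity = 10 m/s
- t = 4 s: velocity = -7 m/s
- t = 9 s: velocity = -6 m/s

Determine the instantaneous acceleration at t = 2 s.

-4.25 m/s²

Acceleration is the slope of the v-t graph on 0–4 s: (-7 − 10)/(4 − 0) = -4.25 m/s².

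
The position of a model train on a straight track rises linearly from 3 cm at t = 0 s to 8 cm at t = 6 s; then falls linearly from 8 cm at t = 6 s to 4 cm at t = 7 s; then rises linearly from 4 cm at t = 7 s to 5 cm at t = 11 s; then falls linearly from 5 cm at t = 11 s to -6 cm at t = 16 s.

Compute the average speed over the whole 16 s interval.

1.3125 cm/s

Average speed = (total path length)/(elapsed time); on a piecewise-linear x-t graph the path length is Σ|Δx|.
0–6 s: |Δx| = |8 − 3| = 5 cm
6–7 s: |Δx| = |4 − 8| = 4 cm
7–11 s: |Δx| = |5 − 4| = 1 cm
11–16 s: |Δx| = |-6 − 5| = 11 cm
Total path = 21 cm; average speed = 21/16 = 1.3125 cm/s.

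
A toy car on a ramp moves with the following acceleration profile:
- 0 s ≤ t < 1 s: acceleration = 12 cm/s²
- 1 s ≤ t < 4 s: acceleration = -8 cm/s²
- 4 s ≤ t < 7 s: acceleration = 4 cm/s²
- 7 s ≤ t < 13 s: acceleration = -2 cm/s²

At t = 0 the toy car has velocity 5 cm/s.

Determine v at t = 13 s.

-7 cm/s

Δv equals the area under the a-t graph; then v = v₀ + Δv.
0–1 s: 12 × 1 = 12 cm/s
1–4 s: -8 × 3 = -24 cm/s
4–7 s: 4 × 3 = 12 cm/s
7–13 s: -2 × 6 = -12 cm/s
Δv = -12 cm/s, so v(13) = 5 + (-12) = -7 cm/s.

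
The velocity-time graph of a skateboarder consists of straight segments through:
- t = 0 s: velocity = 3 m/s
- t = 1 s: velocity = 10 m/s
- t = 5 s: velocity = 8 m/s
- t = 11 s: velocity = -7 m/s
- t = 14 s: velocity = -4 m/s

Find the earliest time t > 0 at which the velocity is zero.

v changes sign on 5–11 s (from 8 to -7); the graph is linear there, so v = 0 at t = 5 + (-8)·(11 − 5)/(-7 − 8) = 8.2 s.

t = 8.2 s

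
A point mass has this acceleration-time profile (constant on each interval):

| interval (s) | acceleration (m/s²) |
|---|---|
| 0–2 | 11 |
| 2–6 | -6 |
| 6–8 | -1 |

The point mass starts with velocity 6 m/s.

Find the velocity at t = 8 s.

Δv equals the area under the a-t graph; then v = v₀ + Δv.
0–2 s: 11 × 2 = 22 m/s
2–6 s: -6 × 4 = -24 m/s
6–8 s: -1 × 2 = -2 m/s
Δv = -4 m/s, so v(8) = 6 + (-4) = 2 m/s.

2 m/s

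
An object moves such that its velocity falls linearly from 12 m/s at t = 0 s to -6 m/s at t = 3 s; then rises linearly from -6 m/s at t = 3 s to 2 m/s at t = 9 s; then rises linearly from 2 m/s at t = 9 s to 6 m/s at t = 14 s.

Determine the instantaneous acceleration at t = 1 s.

-6 m/s²

Acceleration is the slope of the v-t graph on 0–3 s: (-6 − 12)/(3 − 0) = -6 m/s².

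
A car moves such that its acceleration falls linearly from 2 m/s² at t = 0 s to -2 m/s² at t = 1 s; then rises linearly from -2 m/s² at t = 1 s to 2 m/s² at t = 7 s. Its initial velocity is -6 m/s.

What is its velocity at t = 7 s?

-6 m/s

Δv equals the area under the a-t graph; then v = v₀ + Δv.
0–1 s: ½(2 + -2)(1) = 0 m/s
1–7 s: ½(-2 + 2)(6) = 0 m/s
Δv = 0 m/s, so v(7) = -6 + (0) = -6 m/s.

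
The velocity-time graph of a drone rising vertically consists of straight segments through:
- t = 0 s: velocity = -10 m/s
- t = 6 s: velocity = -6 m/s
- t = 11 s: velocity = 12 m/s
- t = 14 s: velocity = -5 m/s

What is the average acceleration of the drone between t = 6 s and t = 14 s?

Average acceleration = Δv/Δt = (-5 − -6)/(14 − 6) = 0.125 m/s².

0.125 m/s²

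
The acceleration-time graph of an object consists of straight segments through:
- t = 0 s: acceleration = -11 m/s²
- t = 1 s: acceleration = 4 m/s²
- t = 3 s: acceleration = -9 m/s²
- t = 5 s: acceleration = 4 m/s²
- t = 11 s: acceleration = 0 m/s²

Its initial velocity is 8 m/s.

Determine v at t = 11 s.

Δv equals the area under the a-t graph; then v = v₀ + Δv.
0–1 s: ½(-11 + 4)(1) = -3.5 m/s
1–3 s: ½(4 + -9)(2) = -5 m/s
3–5 s: ½(-9 + 4)(2) = -5 m/s
5–11 s: ½(4 + 0)(6) = 12 m/s
Δv = -1.5 m/s, so v(11) = 8 + (-1.5) = 6.5 m/s.

6.5 m/s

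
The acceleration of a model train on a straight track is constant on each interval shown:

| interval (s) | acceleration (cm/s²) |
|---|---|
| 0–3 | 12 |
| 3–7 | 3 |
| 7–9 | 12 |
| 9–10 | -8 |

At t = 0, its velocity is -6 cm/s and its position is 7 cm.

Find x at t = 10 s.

On each constant-a segment, Δv = aΔt and Δx = v₀Δt + ½aΔt²; chain segment to segment.
0–3 s: v starts -6 cm/s; Δx = -6·3 + ½·12·3² = 36 cm; v ends 30 cm/s.
3–7 s: v starts 30 cm/s; Δx = 30·4 + ½·3·4² = 144 cm; v ends 42 cm/s.
7–9 s: v starts 42 cm/s; Δx = 42·2 + ½·12·2² = 108 cm; v ends 66 cm/s.
9–10 s: v starts 66 cm/s; Δx = 66·1 + ½·-8·1² = 62 cm; v ends 58 cm/s.
x(10) = 7 + Σ Δx = 357 cm.

357 cm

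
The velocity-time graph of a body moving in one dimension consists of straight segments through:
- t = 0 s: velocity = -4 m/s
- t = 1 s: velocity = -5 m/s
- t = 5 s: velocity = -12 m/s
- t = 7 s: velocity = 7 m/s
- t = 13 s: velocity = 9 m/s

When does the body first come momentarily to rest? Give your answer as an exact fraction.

v changes sign on 5–7 s (from -12 to 7); the graph is linear there, so v = 0 at t = 5 + (12)·(7 − 5)/(7 − -12) = 119/19 s.

t = 119/19 s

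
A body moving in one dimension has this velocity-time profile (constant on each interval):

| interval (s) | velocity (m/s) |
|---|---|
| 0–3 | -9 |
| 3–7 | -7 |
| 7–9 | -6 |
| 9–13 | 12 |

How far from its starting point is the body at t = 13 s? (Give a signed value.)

Displacement is the signed area under the v-t curve.
0–3 s: -9 × 3 = -27 m
3–7 s: -7 × 4 = -28 m
7–9 s: -6 × 2 = -12 m
9–13 s: 12 × 4 = 48 m
Net displacement = -19 m

-19 m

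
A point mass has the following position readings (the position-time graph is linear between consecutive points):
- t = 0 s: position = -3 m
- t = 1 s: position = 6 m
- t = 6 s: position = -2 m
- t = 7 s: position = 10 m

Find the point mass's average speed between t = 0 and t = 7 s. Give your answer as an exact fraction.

Average speed = (total path length)/(elapsed time); on a piecewise-linear x-t graph the path length is Σ|Δx|.
0–1 s: |Δx| = |6 − -3| = 9 m
1–6 s: |Δx| = |-2 − 6| = 8 m
6–7 s: |Δx| = |10 − -2| = 12 m
Total path = 29 m; average speed = 29/7 = 29/7 m/s.

29/7 m/s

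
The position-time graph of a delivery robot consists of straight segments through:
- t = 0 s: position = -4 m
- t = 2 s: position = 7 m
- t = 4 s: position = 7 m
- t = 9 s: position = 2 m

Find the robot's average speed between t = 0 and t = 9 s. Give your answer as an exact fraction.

Average speed = (total path length)/(elapsed time); on a piecewise-linear x-t graph the path length is Σ|Δx|.
0–2 s: |Δx| = |7 − -4| = 11 m
2–4 s: |Δx| = |7 − 7| = 0 m
4–9 s: |Δx| = |2 − 7| = 5 m
Total path = 16 m; average speed = 16/9 = 16/9 m/s.

16/9 m/s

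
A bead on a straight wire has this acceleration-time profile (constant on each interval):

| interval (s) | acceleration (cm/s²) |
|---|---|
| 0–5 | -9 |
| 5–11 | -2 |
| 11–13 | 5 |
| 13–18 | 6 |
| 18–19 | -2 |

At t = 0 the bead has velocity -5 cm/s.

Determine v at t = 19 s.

Δv equals the area under the a-t graph; then v = v₀ + Δv.
0–5 s: -9 × 5 = -45 cm/s
5–11 s: -2 × 6 = -12 cm/s
11–13 s: 5 × 2 = 10 cm/s
13–18 s: 6 × 5 = 30 cm/s
18–19 s: -2 × 1 = -2 cm/s
Δv = -19 cm/s, so v(19) = -5 + (-19) = -24 cm/s.

-24 cm/s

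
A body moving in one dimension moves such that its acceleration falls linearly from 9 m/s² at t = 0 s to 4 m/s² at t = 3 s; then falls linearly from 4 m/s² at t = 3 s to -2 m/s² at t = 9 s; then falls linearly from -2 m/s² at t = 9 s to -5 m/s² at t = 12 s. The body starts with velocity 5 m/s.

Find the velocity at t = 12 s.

Δv equals the area under the a-t graph; then v = v₀ + Δv.
0–3 s: ½(9 + 4)(3) = 19.5 m/s
3–9 s: ½(4 + -2)(6) = 6 m/s
9–12 s: ½(-2 + -5)(3) = -10.5 m/s
Δv = 15 m/s, so v(12) = 5 + (15) = 20 m/s.

20 m/s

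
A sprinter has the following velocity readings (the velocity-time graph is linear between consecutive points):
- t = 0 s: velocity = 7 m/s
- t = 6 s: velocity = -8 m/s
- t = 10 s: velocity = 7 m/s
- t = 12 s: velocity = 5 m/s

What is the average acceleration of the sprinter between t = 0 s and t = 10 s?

0 m/s²

Average acceleration = Δv/Δt = (7 − 7)/(10 − 0) = 0 m/s².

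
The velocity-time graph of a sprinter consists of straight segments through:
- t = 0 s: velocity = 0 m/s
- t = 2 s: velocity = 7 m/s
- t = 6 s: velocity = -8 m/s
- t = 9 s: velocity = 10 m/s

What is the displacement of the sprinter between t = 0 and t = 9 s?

8 m

Net displacement equals the area under the velocity-time graph (areas below the axis count negative).
0–2 s: ½(0 + 7)(2) = 7 m
2–6 s: ½(7 + -8)(4) = -2 m
6–9 s: ½(-8 + 10)(3) = 3 m
Net displacement = 8 m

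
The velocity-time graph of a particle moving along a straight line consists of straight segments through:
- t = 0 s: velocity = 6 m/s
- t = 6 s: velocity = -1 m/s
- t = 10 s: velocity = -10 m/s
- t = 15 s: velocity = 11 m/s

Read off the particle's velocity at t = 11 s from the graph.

On 10–15 s the graph is linear from -10 to 11 m/s: v(11) = -10 + (11 − -10)·(11 − 10)/(15 − 10) = -5.8 m/s.

-5.8 m/s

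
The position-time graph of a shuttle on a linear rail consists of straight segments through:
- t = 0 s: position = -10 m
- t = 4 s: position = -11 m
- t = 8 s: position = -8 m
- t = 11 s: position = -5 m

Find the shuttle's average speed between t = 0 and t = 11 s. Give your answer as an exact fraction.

7/11 m/s

Average speed = (total path length)/(elapsed time); on a piecewise-linear x-t graph the path length is Σ|Δx|.
0–4 s: |Δx| = |-11 − -10| = 1 m
4–8 s: |Δx| = |-8 − -11| = 3 m
8–11 s: |Δx| = |-5 − -8| = 3 m
Total path = 7 m; average speed = 7/11 = 7/11 m/s.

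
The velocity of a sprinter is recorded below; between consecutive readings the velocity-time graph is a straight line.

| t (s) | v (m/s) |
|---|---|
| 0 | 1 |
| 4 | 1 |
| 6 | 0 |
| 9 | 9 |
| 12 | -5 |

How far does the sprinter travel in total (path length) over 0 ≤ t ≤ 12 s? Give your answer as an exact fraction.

Distance (not displacement) is the total path length: add the absolute areas under v-t.
0–4 s: |1| × 4 = 4 m
4–6 s: |½(1 + 0)(2)| = 1 m
6–9 s: |½(0 + 9)(3)| = 13.5 m
9–12 s: v = 0 at t = 153/14 s; triangle areas 243/28 + 75/28 = 159/14 m
Total distance = 209/7 m

209/7 m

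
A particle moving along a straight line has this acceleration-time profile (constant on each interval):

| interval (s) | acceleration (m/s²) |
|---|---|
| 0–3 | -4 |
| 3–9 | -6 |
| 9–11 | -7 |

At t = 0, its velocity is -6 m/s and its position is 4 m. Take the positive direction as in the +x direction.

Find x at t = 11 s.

-370 m

On each constant-a segment, Δv = aΔt and Δx = v₀Δt + ½aΔt²; chain segment to segment.
0–3 s: v starts -6 m/s; Δx = -6·3 + ½·-4·3² = -36 m; v ends -18 m/s.
3–9 s: v starts -18 m/s; Δx = -18·6 + ½·-6·6² = -216 m; v ends -54 m/s.
9–11 s: v starts -54 m/s; Δx = -54·2 + ½·-7·2² = -122 m; v ends -68 m/s.
x(11) = 4 + Σ Δx = -370 m.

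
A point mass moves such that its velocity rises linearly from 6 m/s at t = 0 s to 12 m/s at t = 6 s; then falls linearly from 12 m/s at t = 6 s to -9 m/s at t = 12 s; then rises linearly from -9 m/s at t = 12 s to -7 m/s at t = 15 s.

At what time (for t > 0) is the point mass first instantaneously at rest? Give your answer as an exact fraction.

v changes sign on 6–12 s (from 12 to -9); the graph is linear there, so v = 0 at t = 6 + (-12)·(12 − 6)/(-9 − 12) = 66/7 s.

t = 66/7 s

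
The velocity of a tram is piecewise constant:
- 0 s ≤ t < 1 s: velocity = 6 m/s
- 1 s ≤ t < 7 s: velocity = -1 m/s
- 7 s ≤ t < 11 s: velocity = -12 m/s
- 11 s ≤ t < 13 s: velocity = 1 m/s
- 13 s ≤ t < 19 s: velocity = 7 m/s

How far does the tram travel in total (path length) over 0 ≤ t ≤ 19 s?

104 m

Total distance travelled is ∫|v| dt — sum the magnitudes of each area piece.
0–1 s: |6| × 1 = 6 m
1–7 s: |-1| × 6 = 6 m
7–11 s: |-12| × 4 = 48 m
11–13 s: |1| × 2 = 2 m
13–19 s: |7| × 6 = 42 m
Total distance = 104 m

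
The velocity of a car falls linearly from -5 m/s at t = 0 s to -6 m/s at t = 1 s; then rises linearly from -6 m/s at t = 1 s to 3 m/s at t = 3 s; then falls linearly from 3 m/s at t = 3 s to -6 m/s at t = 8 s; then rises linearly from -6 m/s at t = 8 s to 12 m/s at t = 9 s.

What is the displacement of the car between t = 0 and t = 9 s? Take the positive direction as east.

Displacement is the signed area under the v-t curve.
0–1 s: ½(-5 + -6)(1) = -5.5 m
1–3 s: ½(-6 + 3)(2) = -3 m
3–8 s: ½(3 + -6)(5) = -7.5 m
8–9 s: ½(-6 + 12)(1) = 3 m
Net displacement = -13 m

-13 m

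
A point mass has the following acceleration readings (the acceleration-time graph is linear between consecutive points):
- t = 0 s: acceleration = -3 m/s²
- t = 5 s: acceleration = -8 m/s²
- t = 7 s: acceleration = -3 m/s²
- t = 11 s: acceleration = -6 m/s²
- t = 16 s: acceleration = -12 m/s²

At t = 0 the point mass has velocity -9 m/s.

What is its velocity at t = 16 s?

Δv equals the area under the a-t graph; then v = v₀ + Δv.
0–5 s: ½(-3 + -8)(5) = -27.5 m/s
5–7 s: ½(-8 + -3)(2) = -11 m/s
7–11 s: ½(-3 + -6)(4) = -18 m/s
11–16 s: ½(-6 + -12)(5) = -45 m/s
Δv = -101.5 m/s, so v(16) = -9 + (-101.5) = -110.5 m/s.

-110.5 m/s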